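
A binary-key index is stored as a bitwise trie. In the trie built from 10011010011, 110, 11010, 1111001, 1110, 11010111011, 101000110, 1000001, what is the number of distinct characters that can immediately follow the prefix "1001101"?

Walk "1001101" from the root, arriving at one node.
Distinct next characters after "1001101": 0.
That node has 1 child edge.

1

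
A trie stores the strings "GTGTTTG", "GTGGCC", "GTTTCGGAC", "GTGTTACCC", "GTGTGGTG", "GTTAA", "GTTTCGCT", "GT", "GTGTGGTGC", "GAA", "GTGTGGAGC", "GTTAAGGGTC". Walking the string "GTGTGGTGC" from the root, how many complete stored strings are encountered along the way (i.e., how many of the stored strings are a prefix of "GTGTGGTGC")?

Walk "GTGTGGTGC" from the root; an end-of-word marker is hit whenever a stored word is a prefix of "GTGTGGTGC".
Prefixes of the query that are stored words: "GT", "GTGTGGTG", "GTGTGGTGC"
Count: 3

3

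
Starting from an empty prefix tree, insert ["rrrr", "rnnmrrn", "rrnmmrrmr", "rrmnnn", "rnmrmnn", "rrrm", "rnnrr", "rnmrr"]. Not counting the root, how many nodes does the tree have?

30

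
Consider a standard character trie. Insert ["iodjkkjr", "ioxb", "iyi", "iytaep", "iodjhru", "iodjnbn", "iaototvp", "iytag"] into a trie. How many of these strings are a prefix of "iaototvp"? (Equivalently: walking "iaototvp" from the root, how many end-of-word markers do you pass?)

1

Walk "iaototvp" from the root; an end-of-word marker is hit whenever a stored word is a prefix of "iaototvp".
Prefixes of the query that are stored words: "iaototvp"
Count: 1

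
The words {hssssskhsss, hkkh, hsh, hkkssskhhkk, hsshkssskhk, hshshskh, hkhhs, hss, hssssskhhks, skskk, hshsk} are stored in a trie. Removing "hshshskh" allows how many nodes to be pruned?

4

After clearing the end-marker at "hshshskh", prune upward until reaching a node still needed by another word.
The suffix "hskh" (4 nodes) is used only by "hshshskh"; the node for "hshs" still has the child "k", so pruning stops there.
Nodes removed: 4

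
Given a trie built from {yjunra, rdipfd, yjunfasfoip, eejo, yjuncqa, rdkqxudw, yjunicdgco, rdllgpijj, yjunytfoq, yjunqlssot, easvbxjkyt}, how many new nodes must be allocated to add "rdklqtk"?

"rdk" is already a path in the trie; the remaining "lqtk" must be added.
So 7 − 3 = 4 new nodes.

4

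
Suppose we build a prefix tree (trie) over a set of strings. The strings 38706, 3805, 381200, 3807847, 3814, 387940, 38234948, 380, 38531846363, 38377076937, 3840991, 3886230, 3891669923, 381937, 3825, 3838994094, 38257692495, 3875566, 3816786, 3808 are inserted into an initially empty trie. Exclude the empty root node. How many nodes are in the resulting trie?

88

Insert word by word; a character creates a node only if that edge doesn't already exist:
  "38706" → 5 new (3, 8, 7, 0, 6)
  "3805" → prefix "38" already present; 2 new (0, 5)
  "381200" → prefix "38" already present; 4 new (1, 2, 0, 0)
  "3807847" → prefix "380" already present; 4 new (7, 8, 4, 7)
  "3814" → prefix "381" already present; 1 new (4)
  "387940" → prefix "387" already present; 3 new (9, 4, 0)
  "38234948" → prefix "38" already present; 6 new (2, 3, 4, 9, 4, 8)
  "380" → prefix "380" already present; 0 new (none)
  "38531846363" → prefix "38" already present; 9 new (5, 3, 1, 8, 4, 6, 3, 6, 3)
  "38377076937" → prefix "38" already present; 9 new (3, 7, 7, 0, 7, 6, 9, 3, 7)
  "3840991" → prefix "38" already present; 5 new (4, 0, 9, 9, 1)
  "3886230" → prefix "38" already present; 5 new (8, 6, 2, 3, 0)
  "3891669923" → prefix "38" already present; 8 new (9, 1, 6, 6, 9, 9, 2, 3)
  "381937" → prefix "381" already present; 3 new (9, 3, 7)
  "3825" → prefix "382" already present; 1 new (5)
  "3838994094" → prefix "383" already present; 7 new (8, 9, 9, 4, 0, 9, 4)
  "38257692495" → prefix "3825" already present; 7 new (7, 6, 9, 2, 4, 9, 5)
  "3875566" → prefix "387" already present; 4 new (5, 5, 6, 6)
  "3816786" → prefix "381" already present; 4 new (6, 7, 8, 6)
  "3808" → prefix "380" already present; 1 new (8)
Total nodes = 5 + 2 + 4 + 4 + 1 + 3 + 6 + 0 + 9 + 9 + 5 + 5 + 8 + 3 + 1 + 7 + 7 + 4 + 4 + 1 = 88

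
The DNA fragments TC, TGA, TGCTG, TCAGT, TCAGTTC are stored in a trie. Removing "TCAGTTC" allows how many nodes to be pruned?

2

A node on "TCAGTTC"'s path can go only if nothing else ends at it or branches off below it.
The suffix "TC" (2 nodes) is used only by "TCAGTTC"; "TCAGT" is itself a stored word, so pruning stops there.
Nodes removed: 2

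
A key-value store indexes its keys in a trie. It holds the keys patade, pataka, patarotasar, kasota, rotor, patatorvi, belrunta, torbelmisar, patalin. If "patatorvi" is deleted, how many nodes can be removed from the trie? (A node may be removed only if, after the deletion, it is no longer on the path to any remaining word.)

5

After clearing the end-marker at "patatorvi", prune upward until reaching a node still needed by another word.
The suffix "torvi" (5 nodes) is used only by "patatorvi"; the node for "pata" still has the child "d", so pruning stops there.
Nodes removed: 5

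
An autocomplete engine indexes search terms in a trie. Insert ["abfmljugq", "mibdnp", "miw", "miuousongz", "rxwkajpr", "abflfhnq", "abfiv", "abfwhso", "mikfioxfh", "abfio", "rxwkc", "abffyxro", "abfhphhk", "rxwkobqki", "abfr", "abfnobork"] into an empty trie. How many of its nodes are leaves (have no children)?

16

A leaf is a node with no children — equivalently, the end of a word that is not a proper prefix of any other stored word.
Those words: "abffyxro", "abfhphhk", "abfio", "abfiv", "abflfhnq", "abfmljugq", "abfnobork", "abfr", "abfwhso", "mibdnp", "mikfioxfh", "miuousongz", "miw", "rxwkajpr", "rxwkc", "rxwkobqki"
Leaf count: 16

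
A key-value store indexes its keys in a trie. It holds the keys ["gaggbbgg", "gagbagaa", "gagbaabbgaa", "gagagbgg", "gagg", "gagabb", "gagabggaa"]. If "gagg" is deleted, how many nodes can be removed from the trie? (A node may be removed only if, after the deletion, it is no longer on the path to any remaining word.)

Walk "gagg" from the leaf back toward the root, removing each node that no remaining word uses.
Every node on "gagg" is still needed (e.g. by "gaggbbgg"), so nothing is freed.
Nodes removed: 0

0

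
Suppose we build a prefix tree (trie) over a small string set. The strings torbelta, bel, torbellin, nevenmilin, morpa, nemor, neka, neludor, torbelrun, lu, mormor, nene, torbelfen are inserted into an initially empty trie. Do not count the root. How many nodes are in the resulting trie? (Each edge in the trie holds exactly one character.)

52

For each word, the new-node count is its length minus the longest prefix already in the trie:
  "torbelta" → 8 new (t, o, r, b, e, l, t, a)
  "bel" → 3 new (b, e, l)
  "torbellin" → prefix "torbel" already present; 3 new (l, i, n)
  "nevenmilin" → 10 new (n, e, v, e, n, m, i, l, i, n)
  "morpa" → 5 new (m, o, r, p, a)
  "nemor" → prefix "ne" already present; 3 new (m, o, r)
  "neka" → prefix "ne" already present; 2 new (k, a)
  "neludor" → prefix "ne" already present; 5 new (l, u, d, o, r)
  "torbelrun" → prefix "torbel" already present; 3 new (r, u, n)
  "lu" → 2 new (l, u)
  "mormor" → prefix "mor" already present; 3 new (m, o, r)
  "nene" → prefix "ne" already present; 2 new (n, e)
  "torbelfen" → prefix "torbel" already present; 3 new (f, e, n)
Total nodes = 8 + 3 + 3 + 10 + 5 + 3 + 2 + 5 + 3 + 2 + 3 + 2 + 3 = 52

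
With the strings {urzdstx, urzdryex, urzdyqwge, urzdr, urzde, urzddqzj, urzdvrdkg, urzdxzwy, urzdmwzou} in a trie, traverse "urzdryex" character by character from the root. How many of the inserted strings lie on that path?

2

Walk "urzdryex" from the root; an end-of-word marker is hit whenever a stored word is a prefix of "urzdryex".
Prefixes of the query that are stored words: "urzdr", "urzdryex"
Count: 2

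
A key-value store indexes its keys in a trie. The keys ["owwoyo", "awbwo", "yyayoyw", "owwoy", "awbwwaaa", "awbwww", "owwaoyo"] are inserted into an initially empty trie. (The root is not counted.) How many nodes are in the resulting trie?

27

Trie structure (* marks end of a word):
(root)
├─ a
│  └─ w
│     └─ b
│        └─ w
│           ├─ o *
│           └─ w
│              ├─ a
│              │  └─ a
│              │     └─ a *
│              └─ w *
├─ o
│  └─ w
│     └─ w
│        ├─ a
│        │  └─ o
│        │     └─ y
│        │        └─ o *
│        └─ o
│           └─ y *
│              └─ o *
└─ y
   └─ y
      └─ a
         └─ y
            └─ o
               └─ y
                  └─ w *
Counting every labelled node above: 27.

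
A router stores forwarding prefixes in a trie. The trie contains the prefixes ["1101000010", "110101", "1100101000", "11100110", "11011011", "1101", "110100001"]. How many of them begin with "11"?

Walk to "11"; the words in its subtree are exactly those with that prefix.
Words under "11": 1100101000, 1101, 110100001, 1101000010, 110101, 11011011, 11100110
Count: 7

7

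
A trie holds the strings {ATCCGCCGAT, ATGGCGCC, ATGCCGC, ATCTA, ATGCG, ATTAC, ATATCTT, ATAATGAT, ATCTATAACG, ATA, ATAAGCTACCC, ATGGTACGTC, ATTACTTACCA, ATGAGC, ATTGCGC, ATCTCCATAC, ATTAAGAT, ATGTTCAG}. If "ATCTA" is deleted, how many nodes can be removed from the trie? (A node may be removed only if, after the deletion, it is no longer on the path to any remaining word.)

A node on "ATCTA"'s path can go only if nothing else ends at it or branches off below it.
Every node on "ATCTA" is still needed (e.g. by "ATCTATAACG"), so nothing is freed.
Nodes removed: 0

0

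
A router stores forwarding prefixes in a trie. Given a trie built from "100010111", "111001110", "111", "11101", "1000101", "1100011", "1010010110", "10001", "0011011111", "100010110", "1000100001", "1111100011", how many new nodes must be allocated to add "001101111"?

0

Every character of "001101111" already lies on an existing path (it is a prefix of some stored word).
No new nodes are needed: 0.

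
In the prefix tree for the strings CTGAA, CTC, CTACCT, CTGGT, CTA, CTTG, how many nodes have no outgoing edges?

5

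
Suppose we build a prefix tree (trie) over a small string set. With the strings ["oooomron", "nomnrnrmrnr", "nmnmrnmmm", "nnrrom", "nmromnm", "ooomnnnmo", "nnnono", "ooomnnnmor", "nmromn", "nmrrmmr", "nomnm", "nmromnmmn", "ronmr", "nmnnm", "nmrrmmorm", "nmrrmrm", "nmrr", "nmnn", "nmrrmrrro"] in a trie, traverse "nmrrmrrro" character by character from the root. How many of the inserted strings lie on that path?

Check each prefix of "nmrrmrrro" against the stored set — each match is an end-marker on the path.
Prefixes of the query that are stored words: "nmrr", "nmrrmrrro"
Count: 2

2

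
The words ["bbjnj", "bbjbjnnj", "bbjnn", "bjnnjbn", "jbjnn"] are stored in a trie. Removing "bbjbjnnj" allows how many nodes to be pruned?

5

After clearing the end-marker at "bbjbjnnj", prune upward until reaching a node still needed by another word.
The suffix "bjnnj" (5 nodes) is used only by "bbjbjnnj"; the node for "bbj" still has the child "n", so pruning stops there.
Nodes removed: 5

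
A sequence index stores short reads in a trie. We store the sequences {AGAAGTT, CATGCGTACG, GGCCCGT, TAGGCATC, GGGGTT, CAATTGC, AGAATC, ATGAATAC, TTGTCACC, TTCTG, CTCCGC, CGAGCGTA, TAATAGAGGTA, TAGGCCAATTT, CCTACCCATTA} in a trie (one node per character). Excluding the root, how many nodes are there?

97

Trace insertions, counting only characters that open a new branch:
  "AGAAGTT" → 7 new (A, G, A, A, G, T, T)
  "CATGCGTACG" → 10 new (C, A, T, G, C, G, T, A, C, G)
  "GGCCCGT" → 7 new (G, G, C, C, C, G, T)
  "TAGGCATC" → 8 new (T, A, G, G, C, A, T, C)
  "GGGGTT" → prefix "GG" already present; 4 new (G, G, T, T)
  "CAATTGC" → prefix "CA" already present; 5 new (A, T, T, G, C)
  "AGAATC" → prefix "AGAA" already present; 2 new (T, C)
  "ATGAATAC" → prefix "A" already present; 7 new (T, G, A, A, T, A, C)
  "TTGTCACC" → prefix "T" already present; 7 new (T, G, T, C, A, C, C)
  "TTCTG" → prefix "TT" already present; 3 new (C, T, G)
  "CTCCGC" → prefix "C" already present; 5 new (T, C, C, G, C)
  "CGAGCGTA" → prefix "C" already present; 7 new (G, A, G, C, G, T, A)
  "TAATAGAGGTA" → prefix "TA" already present; 9 new (A, T, A, G, A, G, G, T, A)
  "TAGGCCAATTT" → prefix "TAGGC" already present; 6 new (C, A, A, T, T, T)
  "CCTACCCATTA" → prefix "C" already present; 10 new (C, T, A, C, C, C, A, T, T, A)
Total nodes = 7 + 10 + 7 + 8 + 4 + 5 + 2 + 7 + 7 + 3 + 5 + 7 + 9 + 6 + 10 = 97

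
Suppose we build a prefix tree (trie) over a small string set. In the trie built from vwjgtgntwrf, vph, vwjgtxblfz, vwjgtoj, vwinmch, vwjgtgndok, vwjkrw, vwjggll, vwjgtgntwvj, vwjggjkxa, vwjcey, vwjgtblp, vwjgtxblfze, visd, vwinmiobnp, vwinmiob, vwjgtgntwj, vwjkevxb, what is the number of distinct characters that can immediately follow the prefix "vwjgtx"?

The children of the "vwjgtx" node are the distinct next characters among strings starting with "vwjgtx".
Distinct next characters after "vwjgtx": b.
That node has 1 child edge.

1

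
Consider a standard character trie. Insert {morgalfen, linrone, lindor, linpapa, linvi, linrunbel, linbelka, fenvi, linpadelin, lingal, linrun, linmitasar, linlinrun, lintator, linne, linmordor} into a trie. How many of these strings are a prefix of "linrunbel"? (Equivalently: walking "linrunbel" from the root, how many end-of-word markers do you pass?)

2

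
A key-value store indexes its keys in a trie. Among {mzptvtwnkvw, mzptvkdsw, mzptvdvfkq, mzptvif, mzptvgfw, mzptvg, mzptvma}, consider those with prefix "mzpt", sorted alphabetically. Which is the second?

mzptvg

DFS of the "mzpt" subtree visits, in order: "mzptvdvfkq", "mzptvg", "mzptvgfw", "mzptvif", "mzptvkdsw", "mzptvma", "mzptvtwnkvw"
The 2nd is mzptvg.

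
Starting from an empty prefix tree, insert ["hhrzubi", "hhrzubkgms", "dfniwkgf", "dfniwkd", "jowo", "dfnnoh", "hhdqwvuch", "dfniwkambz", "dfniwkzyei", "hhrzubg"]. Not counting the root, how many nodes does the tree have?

43

For each word, the new-node count is its length minus the longest prefix already in the trie:
  "hhrzubi" → 7 new (h, h, r, z, u, b, i)
  "hhrzubkgms" → prefix "hhrzub" already present; 4 new (k, g, m, s)
  "dfniwkgf" → 8 new (d, f, n, i, w, k, g, f)
  "dfniwkd" → prefix "dfniwk" already present; 1 new (d)
  "jowo" → 4 new (j, o, w, o)
  "dfnnoh" → prefix "dfn" already present; 3 new (n, o, h)
  "hhdqwvuch" → prefix "hh" already present; 7 new (d, q, w, v, u, c, h)
  "dfniwkambz" → prefix "dfniwk" already present; 4 new (a, m, b, z)
  "dfniwkzyei" → prefix "dfniwk" already present; 4 new (z, y, e, i)
  "hhrzubg" → prefix "hhrzub" already present; 1 new (g)
Total nodes = 7 + 4 + 8 + 1 + 4 + 3 + 7 + 4 + 4 + 1 = 43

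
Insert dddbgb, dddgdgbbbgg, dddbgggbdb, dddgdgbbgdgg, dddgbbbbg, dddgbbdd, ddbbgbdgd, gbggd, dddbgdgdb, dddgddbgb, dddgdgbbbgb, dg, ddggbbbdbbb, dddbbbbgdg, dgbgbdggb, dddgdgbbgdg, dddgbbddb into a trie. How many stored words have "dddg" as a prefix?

Filter for entries beginning with "dddg":
Matches: "dddgbbbbg", "dddgbbdd", "dddgbbddb", "dddgddbgb", "dddgdgbbbgb", "dddgdgbbbgg", "dddgdgbbgdg", "dddgdgbbgdgg"
Count: 8

8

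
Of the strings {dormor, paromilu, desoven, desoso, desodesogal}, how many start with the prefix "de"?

3

Filter for entries beginning with "de":
Words under "de": desodesogal, desoso, desoven
Count: 3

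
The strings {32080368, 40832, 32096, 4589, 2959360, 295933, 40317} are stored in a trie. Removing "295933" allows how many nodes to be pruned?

Walk "295933" from the leaf back toward the root, removing each node that no remaining word uses.
The suffix "3" (1 node) is used only by "295933"; the node for "29593" still has the child "6", so pruning stops there.
Nodes removed: 1

1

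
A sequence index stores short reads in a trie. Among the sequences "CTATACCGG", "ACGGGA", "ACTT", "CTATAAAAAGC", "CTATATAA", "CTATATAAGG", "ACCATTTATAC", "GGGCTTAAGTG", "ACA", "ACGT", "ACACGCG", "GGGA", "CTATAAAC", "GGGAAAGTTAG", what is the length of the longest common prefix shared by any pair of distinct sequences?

8

Look for the deepest trie node that still has at least two words in its subtree.
e.g. "CTATATAA" and "CTATATAAGG" share the prefix "CTATATAA" of length 8; no pair shares a longer one.
Longest shared-prefix length: 8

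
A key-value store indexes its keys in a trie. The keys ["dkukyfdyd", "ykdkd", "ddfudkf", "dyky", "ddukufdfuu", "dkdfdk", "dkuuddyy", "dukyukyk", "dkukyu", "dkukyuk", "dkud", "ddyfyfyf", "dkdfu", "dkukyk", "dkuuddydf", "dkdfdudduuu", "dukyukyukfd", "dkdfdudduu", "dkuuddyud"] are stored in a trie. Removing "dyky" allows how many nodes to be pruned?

3

Walk "dyky" from the leaf back toward the root, removing each node that no remaining word uses.
The suffix "yky" (3 nodes) is used only by "dyky"; the node for "d" still has the child "k", so pruning stops there.
Nodes removed: 3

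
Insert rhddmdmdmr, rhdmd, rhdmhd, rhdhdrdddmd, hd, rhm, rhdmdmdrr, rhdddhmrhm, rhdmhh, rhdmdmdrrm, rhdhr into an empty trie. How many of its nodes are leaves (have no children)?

Leaves are exactly the stored words that no other stored word extends.
Those words: "hd", "rhdddhmrhm", "rhddmdmdmr", "rhdhdrdddmd", "rhdhr", "rhdmdmdrrm", "rhdmhd", "rhdmhh", "rhm"
Leaf count: 9

9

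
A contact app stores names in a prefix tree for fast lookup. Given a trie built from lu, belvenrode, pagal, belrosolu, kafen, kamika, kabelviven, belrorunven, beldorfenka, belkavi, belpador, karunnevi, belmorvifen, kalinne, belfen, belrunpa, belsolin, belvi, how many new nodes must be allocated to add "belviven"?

3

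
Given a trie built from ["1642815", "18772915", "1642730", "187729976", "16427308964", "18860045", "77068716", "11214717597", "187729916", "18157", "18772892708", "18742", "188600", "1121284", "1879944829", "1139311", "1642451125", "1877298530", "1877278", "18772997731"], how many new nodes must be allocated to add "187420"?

1

The longest prefix of "187420" already in the trie is "18742" (length 5).
So 6 − 5 = 1 new nodes.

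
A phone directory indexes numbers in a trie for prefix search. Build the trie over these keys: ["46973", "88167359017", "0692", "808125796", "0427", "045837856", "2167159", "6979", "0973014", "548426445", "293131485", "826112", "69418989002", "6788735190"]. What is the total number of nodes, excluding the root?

Insert word by word; a character creates a node only if that edge doesn't already exist:
  "46973" → 5 new (4, 6, 9, 7, 3)
  "88167359017" → 11 new (8, 8, 1, 6, 7, 3, 5, 9, 0, 1, 7)
  "0692" → 4 new (0, 6, 9, 2)
  "808125796" → prefix "8" already present; 8 new (0, 8, 1, 2, 5, 7, 9, 6)
  "0427" → prefix "0" already present; 3 new (4, 2, 7)
  "045837856" → prefix "04" already present; 7 new (5, 8, 3, 7, 8, 5, 6)
  "2167159" → 7 new (2, 1, 6, 7, 1, 5, 9)
  "6979" → 4 new (6, 9, 7, 9)
  "0973014" → prefix "0" already present; 6 new (9, 7, 3, 0, 1, 4)
  "548426445" → 9 new (5, 4, 8, 4, 2, 6, 4, 4, 5)
  "293131485" → prefix "2" already present; 8 new (9, 3, 1, 3, 1, 4, 8, 5)
  "826112" → prefix "8" already present; 5 new (2, 6, 1, 1, 2)
  "69418989002" → prefix "69" already present; 9 new (4, 1, 8, 9, 8, 9, 0, 0, 2)
  "6788735190" → prefix "6" already present; 9 new (7, 8, 8, 7, 3, 5, 1, 9, 0)
Total nodes = 5 + 11 + 4 + 8 + 3 + 7 + 7 + 4 + 6 + 9 + 8 + 5 + 9 + 9 = 95

95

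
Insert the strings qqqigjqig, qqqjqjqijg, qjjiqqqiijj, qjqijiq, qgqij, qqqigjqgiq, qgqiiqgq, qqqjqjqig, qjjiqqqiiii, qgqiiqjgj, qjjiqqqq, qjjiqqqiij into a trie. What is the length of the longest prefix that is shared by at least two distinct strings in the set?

10

The deepest shared node is where two words last agree before diverging.
"qjjiqqqiij" and "qjjiqqqiijj" agree on "qjjiqqqiij" (10 characters) before diverging; nothing deeper is shared.
Longest shared-prefix length: 10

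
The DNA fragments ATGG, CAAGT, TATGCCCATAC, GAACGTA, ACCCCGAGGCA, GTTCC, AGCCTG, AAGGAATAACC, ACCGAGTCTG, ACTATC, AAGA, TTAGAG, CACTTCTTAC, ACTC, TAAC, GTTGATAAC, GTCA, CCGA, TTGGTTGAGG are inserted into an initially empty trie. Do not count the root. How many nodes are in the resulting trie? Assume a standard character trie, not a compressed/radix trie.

103

Insert word by word; a character creates a node only if that edge doesn't already exist:
  "ATGG" → 4 new (A, T, G, G)
  "CAAGT" → 5 new (C, A, A, G, T)
  "TATGCCCATAC" → 11 new (T, A, T, G, C, C, C, A, T, A, C)
  "GAACGTA" → 7 new (G, A, A, C, G, T, A)
  "ACCCCGAGGCA" → prefix "A" already present; 10 new (C, C, C, C, G, A, G, G, C, A)
  "GTTCC" → prefix "G" already present; 4 new (T, T, C, C)
  "AGCCTG" → prefix "A" already present; 5 new (G, C, C, T, G)
  "AAGGAATAACC" → prefix "A" already present; 10 new (A, G, G, A, A, T, A, A, C, C)
  "ACCGAGTCTG" → prefix "ACC" already present; 7 new (G, A, G, T, C, T, G)
  "ACTATC" → prefix "AC" already present; 4 new (T, A, T, C)
  "AAGA" → prefix "AAG" already present; 1 new (A)
  "TTAGAG" → prefix "T" already present; 5 new (T, A, G, A, G)
  "CACTTCTTAC" → prefix "CA" already present; 8 new (C, T, T, C, T, T, A, C)
  "ACTC" → prefix "ACT" already present; 1 new (C)
  "TAAC" → prefix "TA" already present; 2 new (A, C)
  "GTTGATAAC" → prefix "GTT" already present; 6 new (G, A, T, A, A, C)
  "GTCA" → prefix "GT" already present; 2 new (C, A)
  "CCGA" → prefix "C" already present; 3 new (C, G, A)
  "TTGGTTGAGG" → prefix "TT" already present; 8 new (G, G, T, T, G, A, G, G)
Total nodes = 4 + 5 + 11 + 7 + 10 + 4 + 5 + 10 + 7 + 4 + 1 + 5 + 8 + 1 + 2 + 6 + 2 + 3 + 8 = 103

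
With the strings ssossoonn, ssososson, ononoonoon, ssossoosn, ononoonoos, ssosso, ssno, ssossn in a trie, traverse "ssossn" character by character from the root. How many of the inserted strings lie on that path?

1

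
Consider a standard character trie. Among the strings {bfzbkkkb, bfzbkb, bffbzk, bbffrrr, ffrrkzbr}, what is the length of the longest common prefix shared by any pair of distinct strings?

Equivalently: take the maximum, over all pairs, of their longest common prefix length.
e.g. "bfzbkb" and "bfzbkkkb" share the prefix "bfzbk" of length 5; no pair shares a longer one.
Longest shared-prefix length: 5

5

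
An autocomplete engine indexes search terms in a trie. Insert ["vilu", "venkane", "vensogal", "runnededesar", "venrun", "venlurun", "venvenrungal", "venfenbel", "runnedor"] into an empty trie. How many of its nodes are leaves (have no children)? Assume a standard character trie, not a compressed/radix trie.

9

A leaf is a node with no children — equivalently, the end of a word that is not a proper prefix of any other stored word.
Those words: "runnededesar", "runnedor", "venfenbel", "venkane", "venlurun", "venrun", "vensogal", "venvenrungal", "vilu"
Leaf count: 9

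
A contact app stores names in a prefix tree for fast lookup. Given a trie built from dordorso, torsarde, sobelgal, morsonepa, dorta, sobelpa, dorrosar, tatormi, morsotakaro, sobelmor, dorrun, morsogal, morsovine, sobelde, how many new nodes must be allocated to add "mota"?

The longest prefix of "mota" already in the trie is "mo" (length 2).
So 4 − 2 = 2 new nodes.

2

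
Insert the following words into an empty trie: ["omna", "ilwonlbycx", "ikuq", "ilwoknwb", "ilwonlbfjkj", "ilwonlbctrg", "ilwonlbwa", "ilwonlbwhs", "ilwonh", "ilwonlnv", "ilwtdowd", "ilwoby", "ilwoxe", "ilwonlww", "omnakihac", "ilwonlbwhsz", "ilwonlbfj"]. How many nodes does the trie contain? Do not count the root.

53

Trace insertions, counting only characters that open a new branch:
  "omna" → 4 new (o, m, n, a)
  "ilwonlbycx" → 10 new (i, l, w, o, n, l, b, y, c, x)
  "ikuq" → prefix "i" already present; 3 new (k, u, q)
  "ilwoknwb" → prefix "ilwo" already present; 4 new (k, n, w, b)
  "ilwonlbfjkj" → prefix "ilwonlb" already present; 4 new (f, j, k, j)
  "ilwonlbctrg" → prefix "ilwonlb" already present; 4 new (c, t, r, g)
  "ilwonlbwa" → prefix "ilwonlb" already present; 2 new (w, a)
  "ilwonlbwhs" → prefix "ilwonlbw" already present; 2 new (h, s)
  "ilwonh" → prefix "ilwon" already present; 1 new (h)
  "ilwonlnv" → prefix "ilwonl" already present; 2 new (n, v)
  "ilwtdowd" → prefix "ilw" already present; 5 new (t, d, o, w, d)
  "ilwoby" → prefix "ilwo" already present; 2 new (b, y)
  "ilwoxe" → prefix "ilwo" already present; 2 new (x, e)
  "ilwonlww" → prefix "ilwonl" already present; 2 new (w, w)
  "omnakihac" → prefix "omna" already present; 5 new (k, i, h, a, c)
  "ilwonlbwhsz" → prefix "ilwonlbwhs" already present; 1 new (z)
  "ilwonlbfj" → prefix "ilwonlbfj" already present; 0 new (none)
Total nodes = 4 + 10 + 3 + 4 + 4 + 4 + 2 + 2 + 1 + 2 + 5 + 2 + 2 + 2 + 5 + 1 + 0 = 53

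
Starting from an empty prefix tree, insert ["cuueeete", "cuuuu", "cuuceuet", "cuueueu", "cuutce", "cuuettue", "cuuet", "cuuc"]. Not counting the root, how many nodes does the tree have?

25

Insert word by word; a character creates a node only if that edge doesn't already exist:
  "cuueeete" → 8 new (c, u, u, e, e, e, t, e)
  "cuuuu" → prefix "cuu" already present; 2 new (u, u)
  "cuuceuet" → prefix "cuu" already present; 5 new (c, e, u, e, t)
  "cuueueu" → prefix "cuue" already present; 3 new (u, e, u)
  "cuutce" → prefix "cuu" already present; 3 new (t, c, e)
  "cuuettue" → prefix "cuue" already present; 4 new (t, t, u, e)
  "cuuet" → prefix "cuuet" already present; 0 new (none)
  "cuuc" → prefix "cuuc" already present; 0 new (none)
Total nodes = 8 + 2 + 5 + 3 + 3 + 4 + 0 + 0 = 25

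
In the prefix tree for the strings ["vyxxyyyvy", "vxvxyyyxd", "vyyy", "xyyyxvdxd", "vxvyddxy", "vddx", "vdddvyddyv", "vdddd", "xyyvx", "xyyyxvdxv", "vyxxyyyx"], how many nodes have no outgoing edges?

11

A leaf is a node with no children — equivalently, the end of a word that is not a proper prefix of any other stored word.
Those words: "vdddd", "vdddvyddyv", "vddx", "vxvxyyyxd", "vxvyddxy", "vyxxyyyvy", "vyxxyyyx", "vyyy", "xyyvx", "xyyyxvdxd", "xyyyxvdxv"
Leaf count: 11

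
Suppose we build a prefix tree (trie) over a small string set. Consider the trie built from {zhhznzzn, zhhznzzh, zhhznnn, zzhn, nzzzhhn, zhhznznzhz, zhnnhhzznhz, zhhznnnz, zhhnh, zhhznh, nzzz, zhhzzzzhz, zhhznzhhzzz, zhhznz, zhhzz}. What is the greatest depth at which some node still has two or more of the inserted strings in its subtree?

7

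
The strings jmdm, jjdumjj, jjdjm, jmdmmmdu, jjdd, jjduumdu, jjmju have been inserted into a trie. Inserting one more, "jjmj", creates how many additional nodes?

Every character of "jjmj" already lies on an existing path (it is a prefix of some stored word).
No new nodes are needed: 0.

0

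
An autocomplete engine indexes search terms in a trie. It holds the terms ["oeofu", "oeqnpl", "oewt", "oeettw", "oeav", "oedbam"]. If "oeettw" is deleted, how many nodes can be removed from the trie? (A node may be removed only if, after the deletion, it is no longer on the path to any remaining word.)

A node on "oeettw"'s path can go only if nothing else ends at it or branches off below it.
The suffix "ettw" (4 nodes) is used only by "oeettw"; the node for "oe" still has the child "o", so pruning stops there.
Nodes removed: 4

4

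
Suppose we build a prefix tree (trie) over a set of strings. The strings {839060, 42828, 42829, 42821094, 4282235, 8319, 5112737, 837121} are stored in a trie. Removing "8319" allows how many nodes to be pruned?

Walk "8319" from the leaf back toward the root, removing each node that no remaining word uses.
The suffix "19" (2 nodes) is used only by "8319"; the node for "83" still has the child "9", so pruning stops there.
Nodes removed: 2

2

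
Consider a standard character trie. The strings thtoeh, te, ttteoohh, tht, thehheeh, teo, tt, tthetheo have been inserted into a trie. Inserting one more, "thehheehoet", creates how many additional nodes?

"thehheeh" is already a path in the trie; the remaining "oet" must be added.
So 11 − 8 = 3 new nodes.

3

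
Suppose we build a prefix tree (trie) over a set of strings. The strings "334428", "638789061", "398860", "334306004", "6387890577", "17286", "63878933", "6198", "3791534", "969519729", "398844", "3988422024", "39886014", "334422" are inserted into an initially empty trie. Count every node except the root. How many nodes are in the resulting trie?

64

Insert word by word; a character creates a node only if that edge doesn't already exist:
  "334428" → 6 new (3, 3, 4, 4, 2, 8)
  "638789061" → 9 new (6, 3, 8, 7, 8, 9, 0, 6, 1)
  "398860" → prefix "3" already present; 5 new (9, 8, 8, 6, 0)
  "334306004" → prefix "334" already present; 6 new (3, 0, 6, 0, 0, 4)
  "6387890577" → prefix "6387890" already present; 3 new (5, 7, 7)
  "17286" → 5 new (1, 7, 2, 8, 6)
  "63878933" → prefix "638789" already present; 2 new (3, 3)
  "6198" → prefix "6" already present; 3 new (1, 9, 8)
  "3791534" → prefix "3" already present; 6 new (7, 9, 1, 5, 3, 4)
  "969519729" → 9 new (9, 6, 9, 5, 1, 9, 7, 2, 9)
  "398844" → prefix "3988" already present; 2 new (4, 4)
  "3988422024" → prefix "39884" already present; 5 new (2, 2, 0, 2, 4)
  "39886014" → prefix "398860" already present; 2 new (1, 4)
  "334422" → prefix "33442" already present; 1 new (2)
Total nodes = 6 + 9 + 5 + 6 + 3 + 5 + 2 + 3 + 6 + 9 + 2 + 5 + 2 + 1 = 64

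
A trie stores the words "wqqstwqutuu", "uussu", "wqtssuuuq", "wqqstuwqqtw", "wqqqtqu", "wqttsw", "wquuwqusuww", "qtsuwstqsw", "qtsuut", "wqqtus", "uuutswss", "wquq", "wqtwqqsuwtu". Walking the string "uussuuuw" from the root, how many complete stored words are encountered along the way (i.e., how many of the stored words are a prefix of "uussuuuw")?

1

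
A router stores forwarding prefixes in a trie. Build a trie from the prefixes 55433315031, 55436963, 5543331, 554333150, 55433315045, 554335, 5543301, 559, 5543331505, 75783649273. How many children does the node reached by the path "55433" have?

3

Follow the path "55433" to its node, then look at its outgoing edges.
Distinct next characters after "55433": 0, 3, 5.
That node has 3 child edges.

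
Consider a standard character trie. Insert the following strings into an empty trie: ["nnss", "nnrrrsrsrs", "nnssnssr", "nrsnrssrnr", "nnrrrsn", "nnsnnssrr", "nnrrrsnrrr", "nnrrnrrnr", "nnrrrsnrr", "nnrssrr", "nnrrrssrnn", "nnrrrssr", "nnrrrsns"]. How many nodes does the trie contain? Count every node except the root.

49

Trace insertions, counting only characters that open a new branch:
  "nnss" → 4 new (n, n, s, s)
  "nnrrrsrsrs" → prefix "nn" already present; 8 new (r, r, r, s, r, s, r, s)
  "nnssnssr" → prefix "nnss" already present; 4 new (n, s, s, r)
  "nrsnrssrnr" → prefix "n" already present; 9 new (r, s, n, r, s, s, r, n, r)
  "nnrrrsn" → prefix "nnrrrs" already present; 1 new (n)
  "nnsnnssrr" → prefix "nns" already present; 6 new (n, n, s, s, r, r)
  "nnrrrsnrrr" → prefix "nnrrrsn" already present; 3 new (r, r, r)
  "nnrrnrrnr" → prefix "nnrr" already present; 5 new (n, r, r, n, r)
  "nnrrrsnrr" → prefix "nnrrrsnrr" already present; 0 new (none)
  "nnrssrr" → prefix "nnr" already present; 4 new (s, s, r, r)
  "nnrrrssrnn" → prefix "nnrrrs" already present; 4 new (s, r, n, n)
  "nnrrrssr" → prefix "nnrrrssr" already present; 0 new (none)
  "nnrrrsns" → prefix "nnrrrsn" already present; 1 new (s)
Total nodes = 4 + 8 + 4 + 9 + 1 + 6 + 3 + 5 + 0 + 4 + 4 + 0 + 1 = 49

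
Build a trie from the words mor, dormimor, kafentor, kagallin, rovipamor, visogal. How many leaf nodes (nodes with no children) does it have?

6

Leaves are exactly the stored words that no other stored word extends.
Those words: "dormimor", "kafentor", "kagallin", "mor", "rovipamor", "visogal"
Leaf count: 6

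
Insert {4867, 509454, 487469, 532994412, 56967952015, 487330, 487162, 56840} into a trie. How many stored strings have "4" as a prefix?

4

Filter for entries beginning with "4":
Matches: "4867", "487162", "487330", "487469"
Count: 4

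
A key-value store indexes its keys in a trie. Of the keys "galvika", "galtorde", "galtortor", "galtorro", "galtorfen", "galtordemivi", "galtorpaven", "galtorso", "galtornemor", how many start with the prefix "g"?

9

Filter for entries beginning with "g":
Words under "g": galtorde, galtordemivi, galtorfen, galtornemor, galtorpaven, galtorro, galtorso, galtortor, galvika
Count: 9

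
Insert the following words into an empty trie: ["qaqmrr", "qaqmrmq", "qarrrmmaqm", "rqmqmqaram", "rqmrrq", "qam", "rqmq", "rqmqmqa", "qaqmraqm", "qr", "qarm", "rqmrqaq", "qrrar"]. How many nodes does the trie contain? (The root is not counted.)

Trace insertions, counting only characters that open a new branch:
  "qaqmrr" → 6 new (q, a, q, m, r, r)
  "qaqmrmq" → prefix "qaqmr" already present; 2 new (m, q)
  "qarrrmmaqm" → prefix "qa" already present; 8 new (r, r, r, m, m, a, q, m)
  "rqmqmqaram" → 10 new (r, q, m, q, m, q, a, r, a, m)
  "rqmrrq" → prefix "rqm" already present; 3 new (r, r, q)
  "qam" → prefix "qa" already present; 1 new (m)
  "rqmq" → prefix "rqmq" already present; 0 new (none)
  "rqmqmqa" → prefix "rqmqmqa" already present; 0 new (none)
  "qaqmraqm" → prefix "qaqmr" already present; 3 new (a, q, m)
  "qr" → prefix "q" already present; 1 new (r)
  "qarm" → prefix "qar" already present; 1 new (m)
  "rqmrqaq" → prefix "rqmr" already present; 3 new (q, a, q)
  "qrrar" → prefix "qr" already present; 3 new (r, a, r)
Total nodes = 6 + 2 + 8 + 10 + 3 + 1 + 0 + 0 + 3 + 1 + 1 + 3 + 3 = 41

41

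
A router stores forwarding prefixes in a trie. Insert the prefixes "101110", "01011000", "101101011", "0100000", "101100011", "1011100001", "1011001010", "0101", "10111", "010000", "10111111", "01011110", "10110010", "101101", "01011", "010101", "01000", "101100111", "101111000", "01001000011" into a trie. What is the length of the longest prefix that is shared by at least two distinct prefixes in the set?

Equivalently: take the maximum, over all pairs, of their longest common prefix length.
e.g. "10110010" and "1011001010" share the prefix "10110010" of length 8; no pair shares a longer one.
Longest shared-prefix length: 8

8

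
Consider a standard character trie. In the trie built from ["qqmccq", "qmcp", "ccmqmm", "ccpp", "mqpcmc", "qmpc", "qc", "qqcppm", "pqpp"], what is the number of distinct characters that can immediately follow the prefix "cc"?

2

Walk "cc" from the root, arriving at one node.
Distinct next characters after "cc": m, p.
That node has 2 child edges.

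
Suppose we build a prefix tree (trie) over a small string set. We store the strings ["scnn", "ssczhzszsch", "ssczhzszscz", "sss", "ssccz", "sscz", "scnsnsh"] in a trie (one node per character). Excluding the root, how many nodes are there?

22

Count nodes per top-level branch (shared prefixes stored once):
  's'-branch (scnn, scnsnsh, ssccz, sscz, ssczhzszsch, ssczhzszscz, sss): 22 nodes
Sum: 22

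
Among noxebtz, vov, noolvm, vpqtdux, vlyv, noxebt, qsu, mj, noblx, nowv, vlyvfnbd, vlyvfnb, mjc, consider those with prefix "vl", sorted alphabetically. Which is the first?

vlyv

Words with prefix "vl", in lexicographic order: "vlyv", "vlyvfnb", "vlyvfnbd"
The 1st is vlyv.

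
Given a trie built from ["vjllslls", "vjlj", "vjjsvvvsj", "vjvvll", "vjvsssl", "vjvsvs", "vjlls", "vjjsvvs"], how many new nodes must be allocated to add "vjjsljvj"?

4

The longest prefix of "vjjsljvj" already in the trie is "vjjs" (length 4).
So 8 − 4 = 4 new nodes.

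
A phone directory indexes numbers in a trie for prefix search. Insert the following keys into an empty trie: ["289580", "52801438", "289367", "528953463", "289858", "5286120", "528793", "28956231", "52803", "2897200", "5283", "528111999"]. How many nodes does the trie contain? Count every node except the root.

Count nodes per top-level branch (shared prefixes stored once):
  '2'-branch (289367, 28956231, 289580, 2897200, 289858): 20 nodes
  '5'-branch (52801438, 52803, 528111999, 5283, 5286120, 528793, 528953463): 29 nodes
Sum: 49

49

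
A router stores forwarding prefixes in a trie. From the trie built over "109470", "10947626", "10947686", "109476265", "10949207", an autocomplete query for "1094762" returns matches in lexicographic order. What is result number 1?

10947626

DFS of the "1094762" subtree visits, in order: "10947626", "109476265"
The 1st is 10947626.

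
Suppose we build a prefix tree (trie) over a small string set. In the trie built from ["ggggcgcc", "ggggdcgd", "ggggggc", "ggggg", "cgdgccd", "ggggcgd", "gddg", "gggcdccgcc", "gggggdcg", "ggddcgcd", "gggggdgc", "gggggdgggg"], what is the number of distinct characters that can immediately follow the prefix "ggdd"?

Follow the path "ggdd" to its node, then look at its outgoing edges.
Characters that immediately follow "ggdd" among the stored strings: {c}.
That node has 1 child edge.

1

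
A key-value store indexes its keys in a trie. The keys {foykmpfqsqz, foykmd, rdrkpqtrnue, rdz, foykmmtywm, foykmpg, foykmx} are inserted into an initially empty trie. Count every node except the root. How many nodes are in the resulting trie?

31

Count nodes per top-level branch (shared prefixes stored once):
  'f'-branch (foykmd, foykmmtywm, foykmpfqsqz, foykmpg, foykmx): 19 nodes
  'r'-branch (rdrkpqtrnue, rdz): 12 nodes
Sum: 31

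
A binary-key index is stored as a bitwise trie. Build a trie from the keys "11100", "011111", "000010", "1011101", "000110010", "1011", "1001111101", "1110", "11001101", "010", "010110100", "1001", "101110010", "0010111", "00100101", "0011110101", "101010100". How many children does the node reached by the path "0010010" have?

The children of the "0010010" node are the distinct next characters among strings starting with "0010010".
Characters that immediately follow "0010010" among the stored strings: {1}.
That node has 1 child edge.

1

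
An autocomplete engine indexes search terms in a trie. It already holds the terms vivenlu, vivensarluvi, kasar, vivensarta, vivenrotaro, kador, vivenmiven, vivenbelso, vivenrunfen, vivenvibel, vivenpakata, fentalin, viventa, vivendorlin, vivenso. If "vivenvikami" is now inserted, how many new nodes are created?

4

"vivenvi" is already a path in the trie; the remaining "kami" must be added.
Each of the 4 remaining characters creates one node.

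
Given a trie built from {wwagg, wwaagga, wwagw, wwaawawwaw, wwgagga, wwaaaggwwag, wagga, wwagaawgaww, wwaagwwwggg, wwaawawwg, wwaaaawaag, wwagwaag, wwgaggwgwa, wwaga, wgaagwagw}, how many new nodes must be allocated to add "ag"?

No existing word starts with "a", so every character of "ag" needs a new node.
2 − 0 = 2 new nodes.

2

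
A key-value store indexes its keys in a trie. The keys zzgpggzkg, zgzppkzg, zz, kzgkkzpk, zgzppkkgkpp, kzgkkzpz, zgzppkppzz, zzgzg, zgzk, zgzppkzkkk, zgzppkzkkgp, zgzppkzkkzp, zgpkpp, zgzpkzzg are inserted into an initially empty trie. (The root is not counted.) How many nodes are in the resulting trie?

Count nodes per top-level branch (shared prefixes stored once):
  'k'-branch (kzgkkzpk, kzgkkzpz): 9 nodes
  'z'-branch (zgpkpp, zgzk, zgzpkzzg, zgzppkkgkpp, zgzppkppzz, zgzppkzg, zgzppkzkkgp, zgzppkzkkk, zgzppkzkkzp, zz, zzgpggzkg, zzgzg): 43 nodes
Sum: 52

52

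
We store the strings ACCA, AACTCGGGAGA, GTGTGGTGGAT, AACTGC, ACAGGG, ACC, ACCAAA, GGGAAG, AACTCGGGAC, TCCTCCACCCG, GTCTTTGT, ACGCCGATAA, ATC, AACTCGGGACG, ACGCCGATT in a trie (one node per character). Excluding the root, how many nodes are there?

68

Insert word by word; a character creates a node only if that edge doesn't already exist:
  "ACCA" → 4 new (A, C, C, A)
  "AACTCGGGAGA" → prefix "A" already present; 10 new (A, C, T, C, G, G, G, A, G, A)
  "GTGTGGTGGAT" → 11 new (G, T, G, T, G, G, T, G, G, A, T)
  "AACTGC" → prefix "AACT" already present; 2 new (G, C)
  "ACAGGG" → prefix "AC" already present; 4 new (A, G, G, G)
  "ACC" → prefix "ACC" already present; 0 new (none)
  "ACCAAA" → prefix "ACCA" already present; 2 new (A, A)
  "GGGAAG" → prefix "G" already present; 5 new (G, G, A, A, G)
  "AACTCGGGAC" → prefix "AACTCGGGA" already present; 1 new (C)
  "TCCTCCACCCG" → 11 new (T, C, C, T, C, C, A, C, C, C, G)
  "GTCTTTGT" → prefix "GT" already present; 6 new (C, T, T, T, G, T)
  "ACGCCGATAA" → prefix "AC" already present; 8 new (G, C, C, G, A, T, A, A)
  "ATC" → prefix "A" already present; 2 new (T, C)
  "AACTCGGGACG" → prefix "AACTCGGGAC" already present; 1 new (G)
  "ACGCCGATT" → prefix "ACGCCGAT" already present; 1 new (T)
Total nodes = 4 + 10 + 11 + 2 + 4 + 0 + 2 + 5 + 1 + 11 + 6 + 8 + 2 + 1 + 1 = 68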